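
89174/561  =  89174/561= 158.96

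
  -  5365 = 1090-6455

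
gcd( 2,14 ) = 2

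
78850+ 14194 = 93044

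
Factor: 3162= 2^1*3^1*17^1*31^1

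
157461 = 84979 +72482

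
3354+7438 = 10792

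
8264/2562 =3 + 289/1281 = 3.23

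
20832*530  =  11040960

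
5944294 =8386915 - 2442621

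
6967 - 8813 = -1846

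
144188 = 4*36047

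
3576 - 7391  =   - 3815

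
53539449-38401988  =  15137461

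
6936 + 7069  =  14005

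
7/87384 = 7/87384=   0.00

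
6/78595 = 6/78595 = 0.00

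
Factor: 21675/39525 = 17/31= 17^1*31^( - 1)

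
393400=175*2248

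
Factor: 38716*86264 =2^5*41^1 * 263^1*9679^1 = 3339797024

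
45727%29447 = 16280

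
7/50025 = 7/50025=0.00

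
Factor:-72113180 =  - 2^2*5^1 * 3605659^1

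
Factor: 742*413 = 306446= 2^1*7^2*53^1*59^1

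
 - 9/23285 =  - 1 + 23276/23285=- 0.00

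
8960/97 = 8960/97 =92.37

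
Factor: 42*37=2^1*3^1*7^1*37^1 = 1554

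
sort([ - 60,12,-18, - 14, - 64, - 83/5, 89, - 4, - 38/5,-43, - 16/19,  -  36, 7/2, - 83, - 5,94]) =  [-83,-64, - 60, - 43, - 36, - 18, - 83/5,-14,-38/5, - 5, - 4,-16/19,7/2, 12,89, 94]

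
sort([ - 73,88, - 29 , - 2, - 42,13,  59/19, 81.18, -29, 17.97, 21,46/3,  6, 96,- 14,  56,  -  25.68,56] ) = [-73, - 42, - 29,  -  29, - 25.68, - 14,-2, 59/19, 6, 13, 46/3,17.97, 21, 56, 56, 81.18 , 88, 96]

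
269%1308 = 269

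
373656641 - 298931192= 74725449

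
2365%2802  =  2365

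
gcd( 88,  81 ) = 1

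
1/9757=1/9757 = 0.00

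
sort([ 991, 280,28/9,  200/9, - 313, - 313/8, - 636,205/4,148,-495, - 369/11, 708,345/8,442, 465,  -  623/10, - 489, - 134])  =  [ - 636,- 495, - 489, - 313,-134, - 623/10,- 313/8,- 369/11,28/9,200/9,  345/8  ,  205/4, 148,280,442,  465,708,991]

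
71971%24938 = 22095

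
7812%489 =477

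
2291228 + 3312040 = 5603268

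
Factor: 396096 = 2^6*3^1*2063^1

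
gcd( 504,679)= 7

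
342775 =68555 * 5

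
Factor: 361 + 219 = 580= 2^2*5^1*29^1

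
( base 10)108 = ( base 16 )6c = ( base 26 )44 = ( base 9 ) 130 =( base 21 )53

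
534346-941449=-407103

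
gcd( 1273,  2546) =1273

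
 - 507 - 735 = -1242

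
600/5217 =200/1739 = 0.12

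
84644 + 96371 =181015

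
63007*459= 28920213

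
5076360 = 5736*885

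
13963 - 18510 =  - 4547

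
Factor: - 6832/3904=  -  2^( - 2)*7^1=- 7/4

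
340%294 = 46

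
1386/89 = 15+ 51/89 = 15.57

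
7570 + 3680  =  11250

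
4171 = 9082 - 4911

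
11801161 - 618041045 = -606239884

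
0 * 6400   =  0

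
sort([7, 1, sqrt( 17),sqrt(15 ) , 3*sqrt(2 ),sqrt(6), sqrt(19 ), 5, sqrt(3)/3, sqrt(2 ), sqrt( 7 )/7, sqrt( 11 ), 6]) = [ sqrt( 7 ) /7, sqrt(3)/3,1, sqrt(2 ),sqrt( 6), sqrt( 11 ), sqrt (15 ),sqrt( 17),3*sqrt(2 ), sqrt( 19 ) , 5,6, 7]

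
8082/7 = 1154 + 4/7=1154.57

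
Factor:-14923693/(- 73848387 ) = 3^( - 1)*14923693^1*24616129^( - 1) 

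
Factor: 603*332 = 200196=2^2*3^2*67^1 * 83^1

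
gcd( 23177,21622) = 1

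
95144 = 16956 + 78188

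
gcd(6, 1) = 1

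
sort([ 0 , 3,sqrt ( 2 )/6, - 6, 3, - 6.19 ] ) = [ - 6.19,- 6,0,sqrt( 2)/6, 3, 3]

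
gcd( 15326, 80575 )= 1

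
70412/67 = 1050 + 62/67   =  1050.93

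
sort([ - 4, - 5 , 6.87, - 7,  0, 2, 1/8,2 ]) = [ - 7,  -  5,  -  4,  0,1/8, 2, 2 , 6.87]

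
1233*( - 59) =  - 72747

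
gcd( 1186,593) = 593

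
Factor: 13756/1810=38/5=2^1*5^( - 1)*19^1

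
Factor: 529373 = 13^1*43^1*947^1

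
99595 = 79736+19859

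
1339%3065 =1339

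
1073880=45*23864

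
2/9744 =1/4872 = 0.00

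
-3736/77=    - 3736/77= - 48.52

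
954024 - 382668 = 571356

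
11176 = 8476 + 2700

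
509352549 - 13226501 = 496126048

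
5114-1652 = 3462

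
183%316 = 183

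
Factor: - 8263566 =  - 2^1*3^3*137^1*1117^1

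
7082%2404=2274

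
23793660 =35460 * 671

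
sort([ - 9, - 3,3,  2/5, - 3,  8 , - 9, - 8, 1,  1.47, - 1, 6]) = [-9, - 9, - 8, - 3, - 3 , - 1, 2/5, 1, 1.47, 3 , 6,8] 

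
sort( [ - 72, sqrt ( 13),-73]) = [ - 73, - 72,sqrt(13) ]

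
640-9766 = -9126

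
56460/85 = 664 + 4/17 = 664.24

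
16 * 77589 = 1241424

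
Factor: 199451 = 7^1 * 28493^1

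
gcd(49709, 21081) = 1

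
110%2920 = 110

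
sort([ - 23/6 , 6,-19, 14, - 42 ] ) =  [ - 42, - 19, - 23/6 , 6,14 ] 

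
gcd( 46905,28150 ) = 5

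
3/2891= 3/2891 = 0.00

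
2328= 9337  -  7009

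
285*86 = 24510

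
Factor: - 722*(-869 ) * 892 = 559656856 = 2^3*11^1*19^2*79^1*223^1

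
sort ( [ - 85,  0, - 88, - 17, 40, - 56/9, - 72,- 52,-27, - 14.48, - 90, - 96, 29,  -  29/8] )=[ - 96, - 90, -88, - 85, - 72, - 52, - 27, - 17, - 14.48, -56/9,  -  29/8, 0,29,  40] 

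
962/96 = 10 + 1/48 =10.02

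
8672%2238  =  1958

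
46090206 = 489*94254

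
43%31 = 12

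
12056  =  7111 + 4945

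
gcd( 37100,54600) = 700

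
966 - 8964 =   -  7998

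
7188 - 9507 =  -2319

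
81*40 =3240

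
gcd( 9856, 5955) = 1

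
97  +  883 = 980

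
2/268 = 1/134=0.01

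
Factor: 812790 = 2^1*3^2*5^1*11^1*821^1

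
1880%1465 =415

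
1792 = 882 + 910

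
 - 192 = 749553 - 749745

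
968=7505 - 6537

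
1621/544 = 1621/544 = 2.98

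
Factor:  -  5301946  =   - 2^1*13^1*203921^1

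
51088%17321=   16446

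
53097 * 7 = 371679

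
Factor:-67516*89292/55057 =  - 2^4 *3^1*7^1*1063^1*16879^1 * 55057^( -1 )=- 6028638672/55057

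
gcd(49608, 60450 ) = 78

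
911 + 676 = 1587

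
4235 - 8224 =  -3989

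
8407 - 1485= 6922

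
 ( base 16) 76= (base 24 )4M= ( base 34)3g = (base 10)118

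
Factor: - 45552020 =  - 2^2*5^1*31^1*73471^1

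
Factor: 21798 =2^1*3^2*7^1*173^1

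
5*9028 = 45140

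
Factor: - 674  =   - 2^1 *337^1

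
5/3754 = 5/3754= 0.00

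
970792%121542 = 119998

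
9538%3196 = 3146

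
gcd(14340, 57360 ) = 14340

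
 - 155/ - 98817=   155/98817 = 0.00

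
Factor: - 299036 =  - 2^2*74759^1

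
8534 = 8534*1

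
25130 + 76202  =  101332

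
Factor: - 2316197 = - 13^1*178169^1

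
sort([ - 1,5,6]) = [ - 1,5,6 ]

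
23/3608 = 23/3608 = 0.01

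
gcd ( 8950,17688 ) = 2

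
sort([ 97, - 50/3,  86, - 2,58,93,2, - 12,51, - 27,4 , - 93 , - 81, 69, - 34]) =[ - 93, - 81, - 34, - 27,  -  50/3, - 12, - 2, 2 , 4,51 , 58,69,86,93,97] 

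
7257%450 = 57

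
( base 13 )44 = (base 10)56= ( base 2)111000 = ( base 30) 1q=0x38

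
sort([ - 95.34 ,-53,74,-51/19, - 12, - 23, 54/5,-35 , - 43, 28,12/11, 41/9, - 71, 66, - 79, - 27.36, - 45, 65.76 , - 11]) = [ - 95.34, - 79, -71,-53,- 45,-43, - 35,  -  27.36,-23 , - 12, - 11 , - 51/19 , 12/11,41/9,  54/5, 28,65.76 , 66,  74]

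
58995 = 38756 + 20239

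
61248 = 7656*8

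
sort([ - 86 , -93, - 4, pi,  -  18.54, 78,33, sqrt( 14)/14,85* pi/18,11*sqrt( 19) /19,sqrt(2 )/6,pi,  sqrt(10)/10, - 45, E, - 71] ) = [ - 93,  -  86,  -  71,- 45,-18.54, - 4, sqrt(2) /6,sqrt(14)/14, sqrt(  10) /10, 11*sqrt( 19 ) /19,  E,pi,pi, 85*pi/18 , 33,78] 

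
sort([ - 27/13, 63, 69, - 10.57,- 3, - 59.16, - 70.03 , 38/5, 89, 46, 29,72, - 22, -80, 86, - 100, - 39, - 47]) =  [ - 100, - 80,-70.03, - 59.16, - 47,  -  39, - 22, - 10.57, - 3, - 27/13,38/5, 29, 46 , 63,69, 72, 86, 89] 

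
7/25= 7/25 = 0.28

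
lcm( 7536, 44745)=715920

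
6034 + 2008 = 8042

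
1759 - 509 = 1250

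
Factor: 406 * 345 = 2^1*3^1*5^1*7^1 * 23^1 *29^1 = 140070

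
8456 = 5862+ 2594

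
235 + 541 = 776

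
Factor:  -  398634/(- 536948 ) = 199317/268474 =2^(  -  1 ) * 3^1 * 29^2*79^1*241^( - 1 ) * 557^( - 1)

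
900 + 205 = 1105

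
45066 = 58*777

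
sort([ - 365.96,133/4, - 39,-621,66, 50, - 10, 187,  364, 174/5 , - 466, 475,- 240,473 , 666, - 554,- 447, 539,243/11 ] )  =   [ - 621, - 554 ,  -  466, - 447, - 365.96, - 240, - 39, - 10,243/11, 133/4,174/5, 50,66,187,364,473,475,539, 666]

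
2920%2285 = 635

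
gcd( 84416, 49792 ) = 64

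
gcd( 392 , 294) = 98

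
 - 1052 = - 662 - 390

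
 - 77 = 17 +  - 94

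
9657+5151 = 14808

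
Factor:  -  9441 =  - 3^2*1049^1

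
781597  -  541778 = 239819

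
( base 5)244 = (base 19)3H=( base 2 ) 1001010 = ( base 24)32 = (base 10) 74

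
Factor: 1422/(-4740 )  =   - 3/10= - 2^ ( - 1)*3^1* 5^(-1 ) 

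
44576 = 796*56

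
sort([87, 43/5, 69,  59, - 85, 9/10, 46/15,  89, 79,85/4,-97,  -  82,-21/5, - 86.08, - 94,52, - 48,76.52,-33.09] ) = [-97, - 94, - 86.08,-85, - 82,-48, - 33.09 ,  -  21/5,9/10, 46/15,43/5,85/4,52, 59,69, 76.52,79,87,89 ]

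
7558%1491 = 103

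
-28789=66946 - 95735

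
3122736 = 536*5826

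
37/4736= 1/128   =  0.01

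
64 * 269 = 17216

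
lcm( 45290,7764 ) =271740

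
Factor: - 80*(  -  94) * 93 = 699360  =  2^5*3^1*5^1*31^1*47^1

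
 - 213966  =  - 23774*9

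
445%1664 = 445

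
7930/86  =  92 + 9/43 = 92.21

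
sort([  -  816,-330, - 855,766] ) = [ - 855, - 816,  -  330,766 ]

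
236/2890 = 118/1445 = 0.08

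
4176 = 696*6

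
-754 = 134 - 888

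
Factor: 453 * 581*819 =3^3*7^2*13^1*83^1*151^1 = 215555067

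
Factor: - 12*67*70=-2^3*3^1*5^1*7^1 * 67^1 = -  56280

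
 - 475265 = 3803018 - 4278283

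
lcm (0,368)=0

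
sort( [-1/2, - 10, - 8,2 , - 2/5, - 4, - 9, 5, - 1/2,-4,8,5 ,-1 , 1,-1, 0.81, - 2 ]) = [ - 10,-9, - 8, - 4, - 4 , - 2 , - 1, - 1, - 1/2, - 1/2, -2/5,0.81,1,2,5,5,8 ]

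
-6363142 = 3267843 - 9630985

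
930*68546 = 63747780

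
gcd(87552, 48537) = 9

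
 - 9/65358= - 1 + 7261/7262 =- 0.00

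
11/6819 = 11/6819  =  0.00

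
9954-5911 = 4043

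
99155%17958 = 9365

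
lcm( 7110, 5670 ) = 447930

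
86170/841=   102+388/841 = 102.46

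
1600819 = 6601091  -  5000272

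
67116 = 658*102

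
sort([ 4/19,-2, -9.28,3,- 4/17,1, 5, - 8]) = [  -  9.28, - 8, - 2, - 4/17,4/19, 1,3,5 ] 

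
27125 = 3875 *7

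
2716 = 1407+1309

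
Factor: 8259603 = 3^1*11^1*17^1*14723^1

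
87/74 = 87/74=1.18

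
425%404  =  21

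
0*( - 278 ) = 0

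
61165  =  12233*5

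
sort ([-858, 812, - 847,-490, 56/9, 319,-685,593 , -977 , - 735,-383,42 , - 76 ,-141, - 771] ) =[ - 977, - 858,-847 , - 771, - 735 ,-685,-490, - 383, - 141 ,-76, 56/9 , 42, 319 , 593,812] 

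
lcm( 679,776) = 5432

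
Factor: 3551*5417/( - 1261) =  - 19235767/1261 = - 13^ (  -  1 )*53^1 * 67^1 *97^( - 1 )*5417^1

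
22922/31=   739+13/31 = 739.42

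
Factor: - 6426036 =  - 2^2 * 3^2 *178501^1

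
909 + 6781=7690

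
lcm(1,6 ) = 6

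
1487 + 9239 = 10726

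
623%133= 91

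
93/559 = 93/559 = 0.17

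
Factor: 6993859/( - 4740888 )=- 2^( - 3)*3^( - 1)*251^ ( - 1) * 743^1*787^( - 1) * 9413^1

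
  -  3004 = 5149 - 8153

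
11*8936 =98296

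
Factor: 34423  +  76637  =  111060 =2^2*3^2 * 5^1*617^1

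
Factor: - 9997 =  - 13^1*769^1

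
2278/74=1139/37=30.78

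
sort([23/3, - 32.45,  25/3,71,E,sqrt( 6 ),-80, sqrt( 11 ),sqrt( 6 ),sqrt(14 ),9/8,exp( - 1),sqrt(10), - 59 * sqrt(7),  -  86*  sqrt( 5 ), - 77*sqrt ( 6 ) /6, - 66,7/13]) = [-86*sqrt(5), - 59*sqrt( 7 ) , - 80,-66,-32.45 , - 77*sqrt(6)/6,  exp(-1), 7/13,9/8, sqrt(6),sqrt(6),E,sqrt(10),sqrt(11),sqrt(14 ),23/3, 25/3, 71]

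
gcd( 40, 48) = 8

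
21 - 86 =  - 65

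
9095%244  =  67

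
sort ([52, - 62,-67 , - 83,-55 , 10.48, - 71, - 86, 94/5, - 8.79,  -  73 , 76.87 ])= [ - 86, - 83, - 73, - 71, - 67, - 62, - 55, - 8.79,10.48,94/5, 52 , 76.87] 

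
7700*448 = 3449600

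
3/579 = 1/193 = 0.01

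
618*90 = 55620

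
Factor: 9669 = 3^1 *11^1*293^1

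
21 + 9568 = 9589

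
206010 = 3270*63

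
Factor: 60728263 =1811^1*33533^1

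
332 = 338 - 6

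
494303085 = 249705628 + 244597457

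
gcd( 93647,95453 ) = 1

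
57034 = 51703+5331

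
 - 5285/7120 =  - 1 + 367/1424 = -  0.74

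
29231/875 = 29231/875=33.41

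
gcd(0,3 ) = 3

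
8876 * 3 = 26628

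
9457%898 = 477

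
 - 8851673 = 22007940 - 30859613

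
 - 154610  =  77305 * ( - 2 )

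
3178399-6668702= - 3490303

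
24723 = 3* 8241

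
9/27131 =9/27131  =  0.00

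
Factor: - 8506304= - 2^6*132911^1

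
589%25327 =589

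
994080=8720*114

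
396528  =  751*528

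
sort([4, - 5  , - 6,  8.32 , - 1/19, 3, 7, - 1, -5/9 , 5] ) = [ - 6,-5, - 1,-5/9, - 1/19,3, 4,5,  7, 8.32]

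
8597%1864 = 1141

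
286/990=13/45 = 0.29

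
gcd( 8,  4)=4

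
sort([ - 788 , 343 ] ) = [ - 788, 343 ] 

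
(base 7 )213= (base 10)108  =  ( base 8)154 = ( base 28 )3o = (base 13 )84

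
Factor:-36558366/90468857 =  -2^1*3^1*13^1*2011^ ( - 1)*44987^(-1)*468697^1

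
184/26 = 7 + 1/13 = 7.08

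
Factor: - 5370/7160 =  - 2^(-2) * 3^1 = - 3/4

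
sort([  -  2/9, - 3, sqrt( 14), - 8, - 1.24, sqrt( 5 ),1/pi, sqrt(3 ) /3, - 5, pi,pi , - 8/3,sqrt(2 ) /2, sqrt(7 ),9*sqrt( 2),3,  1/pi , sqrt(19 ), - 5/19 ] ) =[ - 8,-5, - 3, - 8/3 , - 1.24, - 5/19, - 2/9,1/pi,1/pi, sqrt(3 )/3,sqrt(2 ) /2, sqrt( 5),sqrt( 7 ),  3 , pi,pi,sqrt (14 ), sqrt( 19),9*sqrt( 2 ) ] 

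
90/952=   45/476 = 0.09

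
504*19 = 9576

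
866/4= 216+1/2  =  216.50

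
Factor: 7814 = 2^1*3907^1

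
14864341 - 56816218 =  - 41951877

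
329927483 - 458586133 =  - 128658650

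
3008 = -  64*(  -  47)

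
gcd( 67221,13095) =873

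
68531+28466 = 96997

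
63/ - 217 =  - 1  +  22/31 = - 0.29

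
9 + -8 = 1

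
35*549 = 19215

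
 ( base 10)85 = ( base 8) 125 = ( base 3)10011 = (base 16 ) 55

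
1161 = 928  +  233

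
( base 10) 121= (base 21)5g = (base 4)1321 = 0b1111001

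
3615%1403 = 809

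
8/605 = 8/605 =0.01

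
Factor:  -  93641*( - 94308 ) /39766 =4415547714/19883 =2^1 * 3^1 * 29^2*59^(-1)*271^1*337^( - 1)*3229^1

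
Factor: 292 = 2^2*73^1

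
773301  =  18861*41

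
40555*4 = 162220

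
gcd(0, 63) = 63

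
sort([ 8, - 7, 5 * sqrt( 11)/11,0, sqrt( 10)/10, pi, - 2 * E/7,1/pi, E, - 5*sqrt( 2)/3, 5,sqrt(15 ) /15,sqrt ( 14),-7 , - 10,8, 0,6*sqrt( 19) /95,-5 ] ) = [ - 10, -7,-7, - 5, - 5*sqrt( 2) /3,-2* E/7, 0, 0, sqrt( 15 ) /15 , 6*sqrt(19 ) /95,sqrt( 10)/10, 1/pi, 5*sqrt( 11)/11, E, pi,sqrt( 14 ), 5, 8, 8 ] 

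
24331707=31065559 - 6733852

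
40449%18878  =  2693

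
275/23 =11 + 22/23 = 11.96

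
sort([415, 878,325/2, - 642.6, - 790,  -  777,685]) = [ - 790, - 777, - 642.6 , 325/2 , 415, 685,878 ]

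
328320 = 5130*64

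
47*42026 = 1975222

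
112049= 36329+75720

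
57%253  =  57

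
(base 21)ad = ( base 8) 337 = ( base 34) 6j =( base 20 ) b3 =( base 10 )223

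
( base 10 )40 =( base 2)101000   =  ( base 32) 18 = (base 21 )1j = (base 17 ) 26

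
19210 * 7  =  134470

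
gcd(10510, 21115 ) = 5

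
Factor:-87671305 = - 5^1*839^1*20899^1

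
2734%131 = 114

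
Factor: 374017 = 7^2*17^1*449^1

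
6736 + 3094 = 9830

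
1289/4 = 1289/4  =  322.25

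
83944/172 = 488+2/43=488.05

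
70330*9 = 632970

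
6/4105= 6/4105=0.00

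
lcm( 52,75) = 3900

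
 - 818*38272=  - 31306496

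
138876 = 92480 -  - 46396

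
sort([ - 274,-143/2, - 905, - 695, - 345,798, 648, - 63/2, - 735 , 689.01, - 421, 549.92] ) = [-905,  -  735,-695 , - 421, - 345, - 274, - 143/2,-63/2,549.92, 648, 689.01,798 ] 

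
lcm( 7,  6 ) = 42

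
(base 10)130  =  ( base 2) 10000010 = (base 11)109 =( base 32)42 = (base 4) 2002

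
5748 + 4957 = 10705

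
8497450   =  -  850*(-9997)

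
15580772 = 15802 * 986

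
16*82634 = 1322144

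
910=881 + 29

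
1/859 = 1/859 = 0.00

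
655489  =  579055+76434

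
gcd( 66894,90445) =1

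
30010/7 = 30010/7 = 4287.14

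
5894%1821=431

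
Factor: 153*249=38097  =  3^3* 17^1*83^1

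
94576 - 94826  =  -250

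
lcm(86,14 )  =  602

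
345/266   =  345/266= 1.30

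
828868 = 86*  9638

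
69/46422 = 23/15474 = 0.00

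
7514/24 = 313 + 1/12 = 313.08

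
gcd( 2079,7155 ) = 27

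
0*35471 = 0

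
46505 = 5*9301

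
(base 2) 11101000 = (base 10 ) 232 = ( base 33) 71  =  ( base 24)9g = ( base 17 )DB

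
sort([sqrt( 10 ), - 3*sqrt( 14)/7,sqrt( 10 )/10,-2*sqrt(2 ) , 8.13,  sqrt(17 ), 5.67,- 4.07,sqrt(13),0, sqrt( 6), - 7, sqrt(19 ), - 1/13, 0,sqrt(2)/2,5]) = [ - 7, - 4.07, - 2*sqrt( 2),  -  3 * sqrt ( 14) /7, - 1/13,0, 0,sqrt( 10 ) /10, sqrt( 2 ) /2, sqrt(6 ),sqrt( 10),sqrt(13),sqrt(17 ),sqrt( 19),5 , 5.67,8.13] 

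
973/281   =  3 + 130/281 = 3.46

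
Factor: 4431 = 3^1 * 7^1*211^1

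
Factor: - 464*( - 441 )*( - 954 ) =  - 2^5*3^4*7^2*29^1*53^1 = -  195211296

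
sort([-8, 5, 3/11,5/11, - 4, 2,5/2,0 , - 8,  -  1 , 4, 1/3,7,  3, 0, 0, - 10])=[ - 10,-8, -8,-4, - 1, 0, 0, 0, 3/11 , 1/3, 5/11, 2,5/2, 3, 4,5,7 ]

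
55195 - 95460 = -40265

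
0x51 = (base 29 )2n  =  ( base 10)81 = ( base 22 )3f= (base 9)100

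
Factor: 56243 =11^1*5113^1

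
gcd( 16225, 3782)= 1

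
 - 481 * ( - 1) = 481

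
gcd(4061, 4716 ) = 131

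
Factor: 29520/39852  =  2^2* 3^( - 3)*5^1= 20/27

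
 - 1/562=-1/562 = -0.00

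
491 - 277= 214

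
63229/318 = 1193/6 =198.83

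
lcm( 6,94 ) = 282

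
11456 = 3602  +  7854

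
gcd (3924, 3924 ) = 3924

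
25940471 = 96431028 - 70490557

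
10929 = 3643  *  3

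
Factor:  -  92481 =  - 3^1*29^1*1063^1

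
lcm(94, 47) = 94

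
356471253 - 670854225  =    -  314382972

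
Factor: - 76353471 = -3^2 * 71^1*119489^1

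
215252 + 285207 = 500459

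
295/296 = 295/296= 1.00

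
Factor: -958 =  - 2^1*479^1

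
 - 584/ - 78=292/39 = 7.49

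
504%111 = 60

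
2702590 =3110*869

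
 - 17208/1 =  -17208 = -17208.00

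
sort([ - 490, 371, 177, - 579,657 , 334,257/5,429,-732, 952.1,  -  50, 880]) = [-732,-579, - 490, - 50, 257/5,177,  334, 371, 429, 657, 880, 952.1]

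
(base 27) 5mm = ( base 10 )4261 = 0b1000010100101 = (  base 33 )3U4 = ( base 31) 4de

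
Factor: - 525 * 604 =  - 2^2 * 3^1*5^2*7^1*151^1 = - 317100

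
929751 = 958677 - 28926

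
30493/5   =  6098 + 3/5 = 6098.60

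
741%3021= 741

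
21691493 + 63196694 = 84888187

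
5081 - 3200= 1881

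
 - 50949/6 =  - 8492 + 1/2 = - 8491.50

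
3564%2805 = 759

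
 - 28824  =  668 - 29492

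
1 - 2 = - 1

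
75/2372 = 75/2372 = 0.03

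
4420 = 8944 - 4524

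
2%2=0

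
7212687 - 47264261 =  - 40051574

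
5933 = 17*349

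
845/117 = 65/9 = 7.22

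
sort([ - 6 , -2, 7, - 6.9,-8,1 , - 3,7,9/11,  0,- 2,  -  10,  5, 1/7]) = [ - 10, - 8, - 6.9, - 6 ,-3, - 2,  -  2,0,1/7,  9/11, 1 , 5, 7, 7] 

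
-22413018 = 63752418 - 86165436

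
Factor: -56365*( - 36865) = 2077895725 = 5^2 *73^1*101^1 * 11273^1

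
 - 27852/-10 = 13926/5 = 2785.20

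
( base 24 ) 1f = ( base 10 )39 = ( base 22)1H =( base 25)1E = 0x27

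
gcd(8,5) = 1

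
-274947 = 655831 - 930778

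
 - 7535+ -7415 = -14950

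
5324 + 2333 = 7657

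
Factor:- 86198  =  -2^1*7^1*47^1 * 131^1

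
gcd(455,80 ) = 5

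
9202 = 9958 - 756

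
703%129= 58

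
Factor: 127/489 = 3^(-1 )*127^1*163^(-1 ) 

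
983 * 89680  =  88155440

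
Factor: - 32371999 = - 11^1*2942909^1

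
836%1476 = 836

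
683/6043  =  683/6043 = 0.11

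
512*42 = 21504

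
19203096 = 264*72739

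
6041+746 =6787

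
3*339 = 1017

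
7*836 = 5852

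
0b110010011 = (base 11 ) 337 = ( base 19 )124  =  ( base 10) 403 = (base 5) 3103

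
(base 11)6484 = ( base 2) 10000101110010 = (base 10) 8562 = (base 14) 3198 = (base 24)eki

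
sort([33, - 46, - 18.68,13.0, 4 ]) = [ - 46,-18.68,4,  13.0,33 ] 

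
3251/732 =4 + 323/732 = 4.44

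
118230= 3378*35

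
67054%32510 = 2034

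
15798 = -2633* ( - 6)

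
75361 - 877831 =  - 802470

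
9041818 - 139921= 8901897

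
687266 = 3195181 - 2507915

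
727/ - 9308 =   -  727/9308 = - 0.08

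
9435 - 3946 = 5489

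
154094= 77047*2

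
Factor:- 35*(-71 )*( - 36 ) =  - 89460 = -  2^2*3^2*5^1*7^1*71^1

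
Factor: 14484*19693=285233412=2^2*3^1*17^1*47^1*71^1*419^1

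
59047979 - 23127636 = 35920343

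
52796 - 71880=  -19084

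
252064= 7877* 32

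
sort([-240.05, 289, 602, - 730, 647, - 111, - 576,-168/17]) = [ - 730, - 576,- 240.05,-111,- 168/17,289,602,647 ]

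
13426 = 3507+9919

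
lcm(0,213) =0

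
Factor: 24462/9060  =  27/10 = 2^( - 1 )*3^3*5^( - 1) 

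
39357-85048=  - 45691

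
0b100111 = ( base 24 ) 1f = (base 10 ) 39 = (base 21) 1i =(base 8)47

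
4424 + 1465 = 5889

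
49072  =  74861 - 25789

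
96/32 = 3 = 3.00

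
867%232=171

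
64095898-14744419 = 49351479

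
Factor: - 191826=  - 2^1*3^2*10657^1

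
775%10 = 5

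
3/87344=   3/87344  =  0.00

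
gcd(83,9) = 1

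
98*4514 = 442372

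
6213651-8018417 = -1804766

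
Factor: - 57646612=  -2^2*109^2*1213^1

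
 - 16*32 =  - 512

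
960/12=80 = 80.00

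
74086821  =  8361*8861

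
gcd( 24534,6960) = 174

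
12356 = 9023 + 3333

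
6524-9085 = - 2561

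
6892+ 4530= 11422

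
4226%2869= 1357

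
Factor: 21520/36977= 2^4*5^1*103^( - 1)*269^1*359^ ( - 1 ) 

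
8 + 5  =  13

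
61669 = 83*743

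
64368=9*7152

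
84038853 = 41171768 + 42867085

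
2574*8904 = 22918896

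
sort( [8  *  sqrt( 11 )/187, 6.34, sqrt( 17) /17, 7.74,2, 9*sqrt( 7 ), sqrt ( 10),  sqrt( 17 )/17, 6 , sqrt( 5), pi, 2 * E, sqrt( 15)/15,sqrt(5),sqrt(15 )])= [8 * sqrt( 11) /187, sqrt( 17 )/17, sqrt( 17) /17 , sqrt( 15)/15,2,  sqrt( 5 ), sqrt( 5),pi,sqrt( 10), sqrt ( 15), 2*E,6, 6.34,7.74, 9*sqrt( 7)]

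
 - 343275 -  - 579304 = 236029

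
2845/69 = 41+16/69 = 41.23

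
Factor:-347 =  -347^1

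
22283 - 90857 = - 68574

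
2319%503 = 307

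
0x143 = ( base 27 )bq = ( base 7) 641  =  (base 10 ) 323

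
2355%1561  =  794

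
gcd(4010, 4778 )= 2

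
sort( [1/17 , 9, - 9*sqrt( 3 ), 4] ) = [ - 9 *sqrt(3),1/17, 4,9 ] 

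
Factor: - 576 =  - 2^6 * 3^2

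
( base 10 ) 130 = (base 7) 244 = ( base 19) 6g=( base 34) 3s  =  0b10000010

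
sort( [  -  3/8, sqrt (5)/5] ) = [-3/8,sqrt( 5) /5]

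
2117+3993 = 6110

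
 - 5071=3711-8782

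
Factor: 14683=14683^1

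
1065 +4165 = 5230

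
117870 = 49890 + 67980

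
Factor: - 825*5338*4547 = -20024305950 =-2^1*3^1*5^2*11^1*17^1*157^1 * 4547^1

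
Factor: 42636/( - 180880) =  - 33/140 = - 2^( - 2)*3^1*5^( - 1)*7^( - 1)*  11^1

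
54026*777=41978202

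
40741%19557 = 1627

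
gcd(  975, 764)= 1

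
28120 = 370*76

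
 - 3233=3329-6562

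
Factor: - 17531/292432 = - 2^( - 4)*7^( - 2 ) * 47^1 =-47/784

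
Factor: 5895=3^2*5^1*131^1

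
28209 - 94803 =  - 66594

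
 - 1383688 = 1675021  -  3058709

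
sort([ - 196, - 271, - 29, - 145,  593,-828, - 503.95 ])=[ - 828, - 503.95, - 271, - 196, - 145, - 29, 593 ]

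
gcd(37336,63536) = 8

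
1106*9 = 9954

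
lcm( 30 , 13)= 390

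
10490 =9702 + 788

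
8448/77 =109 + 5/7 =109.71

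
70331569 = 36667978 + 33663591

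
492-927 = - 435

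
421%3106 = 421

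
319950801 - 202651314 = 117299487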